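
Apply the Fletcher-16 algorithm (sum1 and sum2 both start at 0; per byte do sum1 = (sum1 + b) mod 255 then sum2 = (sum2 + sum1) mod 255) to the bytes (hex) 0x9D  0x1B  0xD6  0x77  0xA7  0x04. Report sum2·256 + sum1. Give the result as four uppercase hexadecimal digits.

Running sums (mod 255):
  after byte 0 (0x9D): sum1=157, sum2=157
  after byte 1 (0x1B): sum1=184, sum2=86
  after byte 2 (0xD6): sum1=143, sum2=229
  after byte 3 (0x77): sum1=7, sum2=236
  after byte 4 (0xA7): sum1=174, sum2=155
  after byte 5 (0x04): sum1=178, sum2=78
Checksum = sum2·256 + sum1 = 78·256 + 178 = 20146 = 0x4EB2.

4EB2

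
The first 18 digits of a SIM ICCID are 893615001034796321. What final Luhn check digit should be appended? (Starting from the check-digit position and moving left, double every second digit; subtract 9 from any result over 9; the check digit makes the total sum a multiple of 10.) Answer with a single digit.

Partial digits right→left: 1 2 3 6 9 7 4 3 0 1 0 0 5 1 6 3 9 8
Double every second digit counting from the check-digit position (so the 1st, 3rd, 5th, ... of the partial from the right).
  doubled (with −9 where >9): 2 6 9 8 0 0 1 3 9 → sum 38
  kept as-is: 2 6 7 3 1 0 1 3 8 → sum 31
Total = 38 + 31 = 69.
Check digit = (10 − (69 mod 10)) mod 10 = 1.

1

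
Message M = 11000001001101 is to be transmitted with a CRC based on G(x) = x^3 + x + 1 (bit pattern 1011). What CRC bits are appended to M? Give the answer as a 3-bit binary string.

011

Append 3 zeros: 11000001001101000. Divide by 1011 (XOR where the leading bit is 1):
  pos 0: 1100 XOR 1011 = 0111
  pos 1: 1110 XOR 1011 = 0101
  pos 2: 1010 XOR 1011 = 0001
  pos 5: 1010 XOR 1011 = 0001
  pos 8: 1011 XOR 1011 = 0000
  pos 13: 1000 XOR 1011 = 0011
Remainder (last 3 bits) = 011. This is the CRC / FCS.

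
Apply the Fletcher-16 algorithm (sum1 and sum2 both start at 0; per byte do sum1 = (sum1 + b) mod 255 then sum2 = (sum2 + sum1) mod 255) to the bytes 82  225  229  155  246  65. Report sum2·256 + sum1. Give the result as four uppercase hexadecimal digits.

Running sums (mod 255):
  after byte 0 (82): sum1=82, sum2=82
  after byte 1 (225): sum1=52, sum2=134
  after byte 2 (229): sum1=26, sum2=160
  after byte 3 (155): sum1=181, sum2=86
  after byte 4 (246): sum1=172, sum2=3
  after byte 5 (65): sum1=237, sum2=240
Checksum = sum2·256 + sum1 = 240·256 + 237 = 61677 = 0xF0ED.

F0ED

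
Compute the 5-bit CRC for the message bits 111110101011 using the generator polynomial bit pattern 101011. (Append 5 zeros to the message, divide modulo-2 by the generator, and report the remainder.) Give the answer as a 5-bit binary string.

10011

Append 5 zeros: 11111010101100000. Divide by 101011 (XOR where the leading bit is 1):
  pos 0: 111110 XOR 101011 = 010101
  pos 1: 101011 XOR 101011 = 000000
  pos 8: 101100 XOR 101011 = 000111
  pos 11: 111000 XOR 101011 = 010011
Remainder (last 5 bits) = 10011. This is the CRC / FCS.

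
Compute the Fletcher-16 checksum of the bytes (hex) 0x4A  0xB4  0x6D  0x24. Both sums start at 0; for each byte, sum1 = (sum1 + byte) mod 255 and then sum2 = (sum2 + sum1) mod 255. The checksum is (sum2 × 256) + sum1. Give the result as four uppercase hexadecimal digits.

4690

Running sums (mod 255):
  after byte 0 (0x4A): sum1=74, sum2=74
  after byte 1 (0xB4): sum1=254, sum2=73
  after byte 2 (0x6D): sum1=108, sum2=181
  after byte 3 (0x24): sum1=144, sum2=70
Checksum = sum2·256 + sum1 = 70·256 + 144 = 18064 = 0x4690.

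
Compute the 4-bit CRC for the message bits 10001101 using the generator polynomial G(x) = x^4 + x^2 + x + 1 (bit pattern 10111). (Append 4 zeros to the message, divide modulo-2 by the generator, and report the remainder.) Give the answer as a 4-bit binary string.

1010

Append 4 zeros: 100011010000. Divide by 10111 (XOR where the leading bit is 1):
  pos 0: 10001 XOR 10111 = 00110
  pos 2: 11010 XOR 10111 = 01101
  pos 3: 11011 XOR 10111 = 01100
  pos 4: 11000 XOR 10111 = 01111
  pos 5: 11110 XOR 10111 = 01001
  pos 6: 10010 XOR 10111 = 00101
Remainder (last 4 bits) = 1010. This is the CRC / FCS.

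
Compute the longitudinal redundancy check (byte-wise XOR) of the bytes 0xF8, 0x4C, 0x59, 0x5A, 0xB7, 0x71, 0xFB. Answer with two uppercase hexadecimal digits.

XOR the bytes together:
  start with 0xF8
  0xF8 ⊕ 0x4C = 0xB4
  0xB4 ⊕ 0x59 = 0xED
  0xED ⊕ 0x5A = 0xB7
  0xB7 ⊕ 0xB7 = 0x00
  0x00 ⊕ 0x71 = 0x71
  0x71 ⊕ 0xFB = 0x8A

8A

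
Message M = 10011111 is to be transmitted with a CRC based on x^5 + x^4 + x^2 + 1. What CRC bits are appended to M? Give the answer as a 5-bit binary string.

Append 5 zeros: 1001111100000. Divide by 110101 (XOR where the leading bit is 1):
  pos 0: 100111 XOR 110101 = 010010
  pos 1: 100101 XOR 110101 = 010000
  pos 2: 100001 XOR 110101 = 010100
  pos 3: 101000 XOR 110101 = 011101
  pos 4: 111010 XOR 110101 = 001111
  pos 6: 111100 XOR 110101 = 001001
Remainder (last 5 bits) = 10010. This is the CRC / FCS.

10010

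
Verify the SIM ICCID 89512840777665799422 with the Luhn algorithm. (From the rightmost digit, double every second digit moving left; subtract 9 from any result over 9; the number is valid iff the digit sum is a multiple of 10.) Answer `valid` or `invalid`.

From the right, keep odd positions and double even positions (subtract 9 from any doubled value over 9):
  doubled (positions 2,4,...): 4 9 5 3 5 5 8 4 1 7 → sum 51
  kept (positions 1,3,...): 2 4 9 5 6 7 0 8 1 9 → sum 51
Total = 102.
102 mod 10 = 2, so the number is invalid.

invalid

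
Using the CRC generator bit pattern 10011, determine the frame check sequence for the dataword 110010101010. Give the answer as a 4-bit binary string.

0001

Append 4 zeros: 1100101010100000. Divide by 10011 (XOR where the leading bit is 1):
  pos 0: 11001 XOR 10011 = 01010
  pos 1: 10100 XOR 10011 = 00111
  pos 3: 11110 XOR 10011 = 01101
  pos 4: 11011 XOR 10011 = 01000
  pos 5: 10000 XOR 10011 = 00011
  pos 8: 11100 XOR 10011 = 01111
  pos 9: 11110 XOR 10011 = 01101
  pos 10: 11010 XOR 10011 = 01001
  pos 11: 10010 XOR 10011 = 00001
Remainder (last 4 bits) = 0001. This is the CRC / FCS.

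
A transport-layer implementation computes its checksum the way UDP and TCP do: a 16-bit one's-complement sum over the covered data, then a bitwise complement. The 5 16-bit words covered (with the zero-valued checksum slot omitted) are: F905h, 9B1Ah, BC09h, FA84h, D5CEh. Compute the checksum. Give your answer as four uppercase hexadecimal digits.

DF81

One's-complement addition (fold any carry out of bit 15 back into bit 0):
  0xF905 + 0x9B1A = 0x1941F → wrap carry → 0x9420
  0x9420 + 0xBC09 = 0x15029 → wrap carry → 0x502A
  0x502A + 0xFA84 = 0x14AAE → wrap carry → 0x4AAF
  0x4AAF + 0xD5CE = 0x1207D → wrap carry → 0x207E
One's-complement sum = 0x207E.
Checksum = ~0x207E & 0xFFFF = 0xDF81.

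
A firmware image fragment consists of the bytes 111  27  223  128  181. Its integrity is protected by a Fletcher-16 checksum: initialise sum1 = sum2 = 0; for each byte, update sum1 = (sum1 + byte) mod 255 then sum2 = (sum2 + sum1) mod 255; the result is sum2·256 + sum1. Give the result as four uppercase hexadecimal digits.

EFA0

Running sums (mod 255):
  after byte 0 (111): sum1=111, sum2=111
  after byte 1 (27): sum1=138, sum2=249
  after byte 2 (223): sum1=106, sum2=100
  after byte 3 (128): sum1=234, sum2=79
  after byte 4 (181): sum1=160, sum2=239
Checksum = sum2·256 + sum1 = 239·256 + 160 = 61344 = 0xEFA0.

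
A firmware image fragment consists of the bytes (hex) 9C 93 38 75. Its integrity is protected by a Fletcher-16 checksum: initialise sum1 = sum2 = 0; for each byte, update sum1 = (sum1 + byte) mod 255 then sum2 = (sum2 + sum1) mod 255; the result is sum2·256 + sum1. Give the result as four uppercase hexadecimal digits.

Running sums (mod 255):
  after byte 0 (9C): sum1=156, sum2=156
  after byte 1 (93): sum1=48, sum2=204
  after byte 2 (38): sum1=104, sum2=53
  after byte 3 (75): sum1=221, sum2=19
Checksum = sum2·256 + sum1 = 19·256 + 221 = 5085 = 0x13DD.

13DD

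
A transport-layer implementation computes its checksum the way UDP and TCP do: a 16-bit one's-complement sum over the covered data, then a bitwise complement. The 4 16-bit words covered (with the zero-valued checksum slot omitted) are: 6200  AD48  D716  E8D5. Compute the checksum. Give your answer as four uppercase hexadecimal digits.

30CA

One's-complement addition (fold any carry out of bit 15 back into bit 0):
  0x6200 + 0xAD48 = 0x10F48 → wrap carry → 0x0F49
  0x0F49 + 0xD716 = 0x0E65F
  0xE65F + 0xE8D5 = 0x1CF34 → wrap carry → 0xCF35
One's-complement sum = 0xCF35.
Checksum = ~0xCF35 & 0xFFFF = 0x30CA.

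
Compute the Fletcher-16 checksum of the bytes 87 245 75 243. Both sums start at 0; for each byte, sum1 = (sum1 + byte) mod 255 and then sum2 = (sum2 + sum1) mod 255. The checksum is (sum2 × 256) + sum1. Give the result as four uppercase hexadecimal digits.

Running sums (mod 255):
  after byte 0 (87): sum1=87, sum2=87
  after byte 1 (245): sum1=77, sum2=164
  after byte 2 (75): sum1=152, sum2=61
  after byte 3 (243): sum1=140, sum2=201
Checksum = sum2·256 + sum1 = 201·256 + 140 = 51596 = 0xC98C.

C98C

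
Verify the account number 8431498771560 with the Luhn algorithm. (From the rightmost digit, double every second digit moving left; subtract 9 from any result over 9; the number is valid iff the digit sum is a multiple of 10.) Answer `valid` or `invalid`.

invalid

From the right, keep odd positions and double even positions (subtract 9 from any doubled value over 9):
  doubled (positions 2,4,...): 3 2 5 9 2 8 → sum 29
  kept (positions 1,3,...): 0 5 7 8 4 3 8 → sum 35
Total = 64.
64 mod 10 = 4, so the number is invalid.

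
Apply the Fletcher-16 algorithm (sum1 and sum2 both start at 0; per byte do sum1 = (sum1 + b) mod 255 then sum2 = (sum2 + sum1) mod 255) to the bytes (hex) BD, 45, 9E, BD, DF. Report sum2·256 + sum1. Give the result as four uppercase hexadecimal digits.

013F

Running sums (mod 255):
  after byte 0 (BD): sum1=189, sum2=189
  after byte 1 (45): sum1=3, sum2=192
  after byte 2 (9E): sum1=161, sum2=98
  after byte 3 (BD): sum1=95, sum2=193
  after byte 4 (DF): sum1=63, sum2=1
Checksum = sum2·256 + sum1 = 1·256 + 63 = 319 = 0x013F.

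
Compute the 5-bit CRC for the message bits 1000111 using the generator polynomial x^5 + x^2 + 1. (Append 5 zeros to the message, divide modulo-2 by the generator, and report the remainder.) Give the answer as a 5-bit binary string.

Append 5 zeros: 100011100000. Divide by 100101 (XOR where the leading bit is 1):
  pos 0: 100011 XOR 100101 = 000110
  pos 3: 110100 XOR 100101 = 010001
  pos 4: 100010 XOR 100101 = 000111
Remainder (last 5 bits) = 11100. This is the CRC / FCS.

11100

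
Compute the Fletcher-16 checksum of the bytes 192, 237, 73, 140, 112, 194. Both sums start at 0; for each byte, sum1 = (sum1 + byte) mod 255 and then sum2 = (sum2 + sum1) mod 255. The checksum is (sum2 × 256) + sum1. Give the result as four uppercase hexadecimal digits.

Running sums (mod 255):
  after byte 0 (192): sum1=192, sum2=192
  after byte 1 (237): sum1=174, sum2=111
  after byte 2 (73): sum1=247, sum2=103
  after byte 3 (140): sum1=132, sum2=235
  after byte 4 (112): sum1=244, sum2=224
  after byte 5 (194): sum1=183, sum2=152
Checksum = sum2·256 + sum1 = 152·256 + 183 = 39095 = 0x98B7.

98B7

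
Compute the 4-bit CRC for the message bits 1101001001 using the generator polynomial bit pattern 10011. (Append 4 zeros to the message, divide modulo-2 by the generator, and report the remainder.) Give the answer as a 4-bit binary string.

Append 4 zeros: 11010010010000. Divide by 10011 (XOR where the leading bit is 1):
  pos 0: 11010 XOR 10011 = 01001
  pos 1: 10010 XOR 10011 = 00001
  pos 5: 11001 XOR 10011 = 01010
  pos 6: 10100 XOR 10011 = 00111
  pos 8: 11100 XOR 10011 = 01111
  pos 9: 11110 XOR 10011 = 01101
Remainder (last 4 bits) = 1101. This is the CRC / FCS.

1101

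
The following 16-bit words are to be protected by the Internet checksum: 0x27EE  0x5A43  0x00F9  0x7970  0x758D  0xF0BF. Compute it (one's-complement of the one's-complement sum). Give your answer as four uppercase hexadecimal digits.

9D17

One's-complement addition (fold any carry out of bit 15 back into bit 0):
  0x27EE + 0x5A43 = 0x08231
  0x8231 + 0x00F9 = 0x0832A
  0x832A + 0x7970 = 0x0FC9A
  0xFC9A + 0x758D = 0x17227 → wrap carry → 0x7228
  0x7228 + 0xF0BF = 0x162E7 → wrap carry → 0x62E8
One's-complement sum = 0x62E8.
Checksum = ~0x62E8 & 0xFFFF = 0x9D17.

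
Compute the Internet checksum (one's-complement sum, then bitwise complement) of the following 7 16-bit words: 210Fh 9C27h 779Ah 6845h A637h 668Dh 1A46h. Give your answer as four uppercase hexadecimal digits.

One's-complement addition (fold any carry out of bit 15 back into bit 0):
  0x210F + 0x9C27 = 0x0BD36
  0xBD36 + 0x779A = 0x134D0 → wrap carry → 0x34D1
  0x34D1 + 0x6845 = 0x09D16
  0x9D16 + 0xA637 = 0x1434D → wrap carry → 0x434E
  0x434E + 0x668D = 0x0A9DB
  0xA9DB + 0x1A46 = 0x0C421
One's-complement sum = 0xC421.
Checksum = ~0xC421 & 0xFFFF = 0x3BDE.

3BDE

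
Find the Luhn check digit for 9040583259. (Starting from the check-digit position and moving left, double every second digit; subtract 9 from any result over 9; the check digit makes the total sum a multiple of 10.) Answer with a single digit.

Partial digits right→left: 9 5 2 3 8 5 0 4 0 9
Double every second digit counting from the check-digit position (so the 1st, 3rd, 5th, ... of the partial from the right).
  doubled (with −9 where >9): 9 4 7 0 0 → sum 20
  kept as-is: 5 3 5 4 9 → sum 26
Total = 20 + 26 = 46.
Check digit = (10 − (46 mod 10)) mod 10 = 4.

4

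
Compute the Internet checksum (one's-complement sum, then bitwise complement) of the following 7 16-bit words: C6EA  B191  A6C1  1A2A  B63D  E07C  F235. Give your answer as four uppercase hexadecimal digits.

One's-complement addition (fold any carry out of bit 15 back into bit 0):
  0xC6EA + 0xB191 = 0x1787B → wrap carry → 0x787C
  0x787C + 0xA6C1 = 0x11F3D → wrap carry → 0x1F3E
  0x1F3E + 0x1A2A = 0x03968
  0x3968 + 0xB63D = 0x0EFA5
  0xEFA5 + 0xE07C = 0x1D021 → wrap carry → 0xD022
  0xD022 + 0xF235 = 0x1C257 → wrap carry → 0xC258
One's-complement sum = 0xC258.
Checksum = ~0xC258 & 0xFFFF = 0x3DA7.

3DA7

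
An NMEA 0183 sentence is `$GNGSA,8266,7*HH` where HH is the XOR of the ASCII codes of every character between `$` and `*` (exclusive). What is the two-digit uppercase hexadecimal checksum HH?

61

XOR the ASCII codes of the payload characters:
  'G' = 0x47 → acc = 0x47
  'N' = 0x4E → acc = 0x09
  'G' = 0x47 → acc = 0x4E
  'S' = 0x53 → acc = 0x1D
  'A' = 0x41 → acc = 0x5C
  ',' = 0x2C → acc = 0x70
  '8' = 0x38 → acc = 0x48
  '2' = 0x32 → acc = 0x7A
  '6' = 0x36 → acc = 0x4C
  '6' = 0x36 → acc = 0x7A
  ',' = 0x2C → acc = 0x56
  '7' = 0x37 → acc = 0x61
Checksum = 0x61.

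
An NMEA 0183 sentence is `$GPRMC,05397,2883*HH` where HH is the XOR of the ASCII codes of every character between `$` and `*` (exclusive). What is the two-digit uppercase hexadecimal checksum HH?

72

XOR the ASCII codes of the payload characters:
  'G' = 0x47 → acc = 0x47
  'P' = 0x50 → acc = 0x17
  'R' = 0x52 → acc = 0x45
  'M' = 0x4D → acc = 0x08
  'C' = 0x43 → acc = 0x4B
  ',' = 0x2C → acc = 0x67
  '0' = 0x30 → acc = 0x57
  '5' = 0x35 → acc = 0x62
  '3' = 0x33 → acc = 0x51
  '9' = 0x39 → acc = 0x68
  '7' = 0x37 → acc = 0x5F
  ',' = 0x2C → acc = 0x73
  '2' = 0x32 → acc = 0x41
  '8' = 0x38 → acc = 0x79
  '8' = 0x38 → acc = 0x41
  '3' = 0x33 → acc = 0x72
Checksum = 0x72.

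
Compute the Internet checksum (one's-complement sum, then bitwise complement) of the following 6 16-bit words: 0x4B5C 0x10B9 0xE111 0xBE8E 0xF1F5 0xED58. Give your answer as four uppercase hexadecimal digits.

One's-complement addition (fold any carry out of bit 15 back into bit 0):
  0x4B5C + 0x10B9 = 0x05C15
  0x5C15 + 0xE111 = 0x13D26 → wrap carry → 0x3D27
  0x3D27 + 0xBE8E = 0x0FBB5
  0xFBB5 + 0xF1F5 = 0x1EDAA → wrap carry → 0xEDAB
  0xEDAB + 0xED58 = 0x1DB03 → wrap carry → 0xDB04
One's-complement sum = 0xDB04.
Checksum = ~0xDB04 & 0xFFFF = 0x24FB.

24FB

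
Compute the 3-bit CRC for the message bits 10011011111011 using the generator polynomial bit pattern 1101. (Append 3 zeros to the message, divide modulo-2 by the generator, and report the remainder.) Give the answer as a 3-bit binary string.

Append 3 zeros: 10011011111011000. Divide by 1101 (XOR where the leading bit is 1):
  pos 0: 1001 XOR 1101 = 0100
  pos 1: 1001 XOR 1101 = 0100
  pos 2: 1000 XOR 1101 = 0101
  pos 3: 1011 XOR 1101 = 0110
  pos 4: 1101 XOR 1101 = 0000
  pos 8: 1110 XOR 1101 = 0011
  pos 10: 1111 XOR 1101 = 0010
  pos 12: 1000 XOR 1101 = 0101
  pos 13: 1010 XOR 1101 = 0111
Remainder (last 3 bits) = 111. This is the CRC / FCS.

111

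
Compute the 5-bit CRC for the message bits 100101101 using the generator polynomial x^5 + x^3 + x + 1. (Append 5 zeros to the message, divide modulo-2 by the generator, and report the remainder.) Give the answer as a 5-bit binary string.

01110

Append 5 zeros: 10010110100000. Divide by 101011 (XOR where the leading bit is 1):
  pos 0: 100101 XOR 101011 = 001110
  pos 2: 111010 XOR 101011 = 010001
  pos 3: 100011 XOR 101011 = 001000
  pos 5: 100000 XOR 101011 = 001011
  pos 7: 101100 XOR 101011 = 000111
Remainder (last 5 bits) = 01110. This is the CRC / FCS.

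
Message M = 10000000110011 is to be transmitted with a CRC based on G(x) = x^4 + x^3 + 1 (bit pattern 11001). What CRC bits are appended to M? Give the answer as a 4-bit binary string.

1101

Append 4 zeros: 100000001100110000. Divide by 11001 (XOR where the leading bit is 1):
  pos 0: 10000 XOR 11001 = 01001
  pos 1: 10010 XOR 11001 = 01011
  pos 2: 10110 XOR 11001 = 01111
  pos 3: 11110 XOR 11001 = 00111
  pos 5: 11111 XOR 11001 = 00110
  pos 7: 11000 XOR 11001 = 00001
  pos 11: 11100 XOR 11001 = 00101
  pos 13: 10100 XOR 11001 = 01101
Remainder (last 4 bits) = 1101. This is the CRC / FCS.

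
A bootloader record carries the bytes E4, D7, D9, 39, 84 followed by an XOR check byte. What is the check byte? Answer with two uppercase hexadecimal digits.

57

XOR the bytes together:
  start with 0xE4
  0xE4 ⊕ 0xD7 = 0x33
  0x33 ⊕ 0xD9 = 0xEA
  0xEA ⊕ 0x39 = 0xD3
  0xD3 ⊕ 0x84 = 0x57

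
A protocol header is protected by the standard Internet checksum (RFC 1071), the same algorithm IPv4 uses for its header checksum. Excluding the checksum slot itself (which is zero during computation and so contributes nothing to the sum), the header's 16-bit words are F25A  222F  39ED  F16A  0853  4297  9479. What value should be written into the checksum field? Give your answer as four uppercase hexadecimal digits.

One's-complement addition (fold any carry out of bit 15 back into bit 0):
  0xF25A + 0x222F = 0x11489 → wrap carry → 0x148A
  0x148A + 0x39ED = 0x04E77
  0x4E77 + 0xF16A = 0x13FE1 → wrap carry → 0x3FE2
  0x3FE2 + 0x0853 = 0x04835
  0x4835 + 0x4297 = 0x08ACC
  0x8ACC + 0x9479 = 0x11F45 → wrap carry → 0x1F46
One's-complement sum = 0x1F46.
Checksum = ~0x1F46 & 0xFFFF = 0xE0B9.

E0B9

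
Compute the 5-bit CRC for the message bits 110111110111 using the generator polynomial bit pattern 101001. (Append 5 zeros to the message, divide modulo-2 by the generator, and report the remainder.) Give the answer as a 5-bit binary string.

10110

Append 5 zeros: 11011111011100000. Divide by 101001 (XOR where the leading bit is 1):
  pos 0: 110111 XOR 101001 = 011110
  pos 1: 111101 XOR 101001 = 010100
  pos 2: 101001 XOR 101001 = 000000
  pos 9: 111000 XOR 101001 = 010001
  pos 10: 100010 XOR 101001 = 001011
Remainder (last 5 bits) = 10110. This is the CRC / FCS.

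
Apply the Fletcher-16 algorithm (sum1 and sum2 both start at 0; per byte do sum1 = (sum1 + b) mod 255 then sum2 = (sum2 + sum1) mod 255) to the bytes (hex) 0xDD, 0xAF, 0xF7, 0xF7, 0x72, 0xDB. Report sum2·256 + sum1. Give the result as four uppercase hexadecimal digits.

2ACB

Running sums (mod 255):
  after byte 0 (0xDD): sum1=221, sum2=221
  after byte 1 (0xAF): sum1=141, sum2=107
  after byte 2 (0xF7): sum1=133, sum2=240
  after byte 3 (0xF7): sum1=125, sum2=110
  after byte 4 (0x72): sum1=239, sum2=94
  after byte 5 (0xDB): sum1=203, sum2=42
Checksum = sum2·256 + sum1 = 42·256 + 203 = 10955 = 0x2ACB.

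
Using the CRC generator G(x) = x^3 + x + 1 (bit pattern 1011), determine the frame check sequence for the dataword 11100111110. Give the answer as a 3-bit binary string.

Append 3 zeros: 11100111110000. Divide by 1011 (XOR where the leading bit is 1):
  pos 0: 1110 XOR 1011 = 0101
  pos 1: 1010 XOR 1011 = 0001
  pos 4: 1111 XOR 1011 = 0100
  pos 5: 1001 XOR 1011 = 0010
  pos 7: 1010 XOR 1011 = 0001
  pos 10: 1000 XOR 1011 = 0011
Remainder (last 3 bits) = 011. This is the CRC / FCS.

011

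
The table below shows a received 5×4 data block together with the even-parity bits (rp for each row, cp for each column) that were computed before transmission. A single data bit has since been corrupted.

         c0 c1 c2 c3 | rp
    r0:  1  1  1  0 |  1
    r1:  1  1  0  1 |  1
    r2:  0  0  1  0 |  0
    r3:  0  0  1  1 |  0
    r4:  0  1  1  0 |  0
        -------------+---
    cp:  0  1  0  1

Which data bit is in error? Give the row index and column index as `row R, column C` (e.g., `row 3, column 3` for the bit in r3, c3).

row 2, column 3

Recompute each row's even parity and compare to rp:
  r0: data parity 1, sent rp 1 → ok
  r1: data parity 1, sent rp 1 → ok
  r2: data parity 1, sent rp 0 → mismatch
  r3: data parity 0, sent rp 0 → ok
  r4: data parity 0, sent rp 0 → ok
Recompute each column's even parity and compare to cp:
  c0: data parity 0, sent cp 0 → ok
  c1: data parity 1, sent cp 1 → ok
  c2: data parity 0, sent cp 0 → ok
  c3: data parity 0, sent cp 1 → mismatch
Exactly one row (r2) and one column (c3) fail → the flipped bit is at their intersection.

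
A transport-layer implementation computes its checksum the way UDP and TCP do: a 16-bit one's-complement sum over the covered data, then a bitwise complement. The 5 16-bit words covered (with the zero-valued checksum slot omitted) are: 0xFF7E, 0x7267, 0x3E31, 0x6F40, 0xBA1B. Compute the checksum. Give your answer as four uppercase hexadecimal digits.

268C

One's-complement addition (fold any carry out of bit 15 back into bit 0):
  0xFF7E + 0x7267 = 0x171E5 → wrap carry → 0x71E6
  0x71E6 + 0x3E31 = 0x0B017
  0xB017 + 0x6F40 = 0x11F57 → wrap carry → 0x1F58
  0x1F58 + 0xBA1B = 0x0D973
One's-complement sum = 0xD973.
Checksum = ~0xD973 & 0xFFFF = 0x268C.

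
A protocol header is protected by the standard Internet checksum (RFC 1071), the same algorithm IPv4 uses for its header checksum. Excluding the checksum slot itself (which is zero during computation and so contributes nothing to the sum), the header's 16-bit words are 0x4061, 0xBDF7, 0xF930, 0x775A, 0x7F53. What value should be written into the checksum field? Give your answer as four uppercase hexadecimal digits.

One's-complement addition (fold any carry out of bit 15 back into bit 0):
  0x4061 + 0xBDF7 = 0x0FE58
  0xFE58 + 0xF930 = 0x1F788 → wrap carry → 0xF789
  0xF789 + 0x775A = 0x16EE3 → wrap carry → 0x6EE4
  0x6EE4 + 0x7F53 = 0x0EE37
One's-complement sum = 0xEE37.
Checksum = ~0xEE37 & 0xFFFF = 0x11C8.

11C8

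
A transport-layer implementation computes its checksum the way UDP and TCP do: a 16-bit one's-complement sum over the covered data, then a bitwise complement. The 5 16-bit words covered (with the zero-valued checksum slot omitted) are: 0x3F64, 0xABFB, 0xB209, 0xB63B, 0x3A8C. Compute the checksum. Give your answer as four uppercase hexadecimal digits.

71CE

One's-complement addition (fold any carry out of bit 15 back into bit 0):
  0x3F64 + 0xABFB = 0x0EB5F
  0xEB5F + 0xB209 = 0x19D68 → wrap carry → 0x9D69
  0x9D69 + 0xB63B = 0x153A4 → wrap carry → 0x53A5
  0x53A5 + 0x3A8C = 0x08E31
One's-complement sum = 0x8E31.
Checksum = ~0x8E31 & 0xFFFF = 0x71CE.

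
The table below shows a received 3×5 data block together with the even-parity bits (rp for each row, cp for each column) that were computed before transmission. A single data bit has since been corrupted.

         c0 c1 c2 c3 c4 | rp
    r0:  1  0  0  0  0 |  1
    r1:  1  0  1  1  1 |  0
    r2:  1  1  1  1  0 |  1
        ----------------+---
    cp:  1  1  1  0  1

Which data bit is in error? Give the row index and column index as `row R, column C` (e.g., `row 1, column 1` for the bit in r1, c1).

Recompute each row's even parity and compare to rp:
  r0: data parity 1, sent rp 1 → ok
  r1: data parity 0, sent rp 0 → ok
  r2: data parity 0, sent rp 1 → mismatch
Recompute each column's even parity and compare to cp:
  c0: data parity 1, sent cp 1 → ok
  c1: data parity 1, sent cp 1 → ok
  c2: data parity 0, sent cp 1 → mismatch
  c3: data parity 0, sent cp 0 → ok
  c4: data parity 1, sent cp 1 → ok
Exactly one row (r2) and one column (c2) fail → the flipped bit is at their intersection.

row 2, column 2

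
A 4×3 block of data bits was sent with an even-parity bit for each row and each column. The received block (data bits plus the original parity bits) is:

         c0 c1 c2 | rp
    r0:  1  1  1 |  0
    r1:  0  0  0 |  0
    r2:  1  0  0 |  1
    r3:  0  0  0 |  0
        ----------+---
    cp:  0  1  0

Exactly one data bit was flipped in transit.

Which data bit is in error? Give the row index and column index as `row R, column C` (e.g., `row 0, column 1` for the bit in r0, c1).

Recompute each row's even parity and compare to rp:
  r0: data parity 1, sent rp 0 → mismatch
  r1: data parity 0, sent rp 0 → ok
  r2: data parity 1, sent rp 1 → ok
  r3: data parity 0, sent rp 0 → ok
Recompute each column's even parity and compare to cp:
  c0: data parity 0, sent cp 0 → ok
  c1: data parity 1, sent cp 1 → ok
  c2: data parity 1, sent cp 0 → mismatch
Exactly one row (r0) and one column (c2) fail → the flipped bit is at their intersection.

row 0, column 2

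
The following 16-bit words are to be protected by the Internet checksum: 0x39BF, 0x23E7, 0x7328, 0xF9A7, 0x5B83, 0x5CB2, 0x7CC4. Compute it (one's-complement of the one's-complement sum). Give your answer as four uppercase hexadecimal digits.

008F

One's-complement addition (fold any carry out of bit 15 back into bit 0):
  0x39BF + 0x23E7 = 0x05DA6
  0x5DA6 + 0x7328 = 0x0D0CE
  0xD0CE + 0xF9A7 = 0x1CA75 → wrap carry → 0xCA76
  0xCA76 + 0x5B83 = 0x125F9 → wrap carry → 0x25FA
  0x25FA + 0x5CB2 = 0x082AC
  0x82AC + 0x7CC4 = 0x0FF70
One's-complement sum = 0xFF70.
Checksum = ~0xFF70 & 0xFFFF = 0x008F.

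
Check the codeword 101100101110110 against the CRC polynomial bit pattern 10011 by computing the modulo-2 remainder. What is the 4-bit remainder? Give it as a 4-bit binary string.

0010

Modulo-2 division of 101100101110110 by 10011:
  pos 0: 10110 XOR 10011 = 00101
  pos 2: 10101 XOR 10011 = 00110
  pos 4: 11001 XOR 10011 = 01010
  pos 5: 10101 XOR 10011 = 00110
  pos 7: 11010 XOR 10011 = 01001
  pos 8: 10011 XOR 10011 = 00000
Remainder = 0010 (nonzero — an error is detected).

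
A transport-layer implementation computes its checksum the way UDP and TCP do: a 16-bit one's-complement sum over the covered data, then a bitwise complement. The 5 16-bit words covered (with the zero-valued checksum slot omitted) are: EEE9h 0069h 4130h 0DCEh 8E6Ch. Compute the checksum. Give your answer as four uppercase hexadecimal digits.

One's-complement addition (fold any carry out of bit 15 back into bit 0):
  0xEEE9 + 0x0069 = 0x0EF52
  0xEF52 + 0x4130 = 0x13082 → wrap carry → 0x3083
  0x3083 + 0x0DCE = 0x03E51
  0x3E51 + 0x8E6C = 0x0CCBD
One's-complement sum = 0xCCBD.
Checksum = ~0xCCBD & 0xFFFF = 0x3342.

3342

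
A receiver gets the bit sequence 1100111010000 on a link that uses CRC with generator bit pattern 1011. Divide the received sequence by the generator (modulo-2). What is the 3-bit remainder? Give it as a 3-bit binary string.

Modulo-2 division of 1100111010000 by 1011:
  pos 0: 1100 XOR 1011 = 0111
  pos 1: 1111 XOR 1011 = 0100
  pos 2: 1001 XOR 1011 = 0010
  pos 4: 1010 XOR 1011 = 0001
  pos 7: 1100 XOR 1011 = 0111
  pos 8: 1110 XOR 1011 = 0101
  pos 9: 1010 XOR 1011 = 0001
Remainder = 001 (nonzero — an error is detected).

001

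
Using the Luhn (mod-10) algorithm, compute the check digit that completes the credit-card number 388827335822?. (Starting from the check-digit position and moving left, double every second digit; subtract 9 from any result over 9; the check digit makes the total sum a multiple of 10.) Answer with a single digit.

1

Partial digits right→left: 2 2 8 5 3 3 7 2 8 8 8 3
Double every second digit counting from the check-digit position (so the 1st, 3rd, 5th, ... of the partial from the right).
  doubled (with −9 where >9): 4 7 6 5 7 7 → sum 36
  kept as-is: 2 5 3 2 8 3 → sum 23
Total = 36 + 23 = 59.
Check digit = (10 − (59 mod 10)) mod 10 = 1.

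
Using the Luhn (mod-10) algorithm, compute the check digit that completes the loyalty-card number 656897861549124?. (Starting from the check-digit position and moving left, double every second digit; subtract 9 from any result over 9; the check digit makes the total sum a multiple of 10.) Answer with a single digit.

Partial digits right→left: 4 2 1 9 4 5 1 6 8 7 9 8 6 5 6
Double every second digit counting from the check-digit position (so the 1st, 3rd, 5th, ... of the partial from the right).
  doubled (with −9 where >9): 8 2 8 2 7 9 3 3 → sum 42
  kept as-is: 2 9 5 6 7 8 5 → sum 42
Total = 42 + 42 = 84.
Check digit = (10 − (84 mod 10)) mod 10 = 6.

6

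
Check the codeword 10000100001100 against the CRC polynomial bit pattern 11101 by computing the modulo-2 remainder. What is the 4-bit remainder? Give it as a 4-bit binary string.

Modulo-2 division of 10000100001100 by 11101:
  pos 0: 10000 XOR 11101 = 01101
  pos 1: 11011 XOR 11101 = 00110
  pos 3: 11000 XOR 11101 = 00101
  pos 5: 10100 XOR 11101 = 01001
  pos 6: 10011 XOR 11101 = 01110
  pos 7: 11101 XOR 11101 = 00000
Remainder = 0000 (zero — the frame passes the CRC check).

0000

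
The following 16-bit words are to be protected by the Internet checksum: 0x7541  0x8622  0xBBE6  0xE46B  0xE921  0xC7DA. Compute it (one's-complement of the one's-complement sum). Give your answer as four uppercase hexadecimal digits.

B34C

One's-complement addition (fold any carry out of bit 15 back into bit 0):
  0x7541 + 0x8622 = 0x0FB63
  0xFB63 + 0xBBE6 = 0x1B749 → wrap carry → 0xB74A
  0xB74A + 0xE46B = 0x19BB5 → wrap carry → 0x9BB6
  0x9BB6 + 0xE921 = 0x184D7 → wrap carry → 0x84D8
  0x84D8 + 0xC7DA = 0x14CB2 → wrap carry → 0x4CB3
One's-complement sum = 0x4CB3.
Checksum = ~0x4CB3 & 0xFFFF = 0xB34C.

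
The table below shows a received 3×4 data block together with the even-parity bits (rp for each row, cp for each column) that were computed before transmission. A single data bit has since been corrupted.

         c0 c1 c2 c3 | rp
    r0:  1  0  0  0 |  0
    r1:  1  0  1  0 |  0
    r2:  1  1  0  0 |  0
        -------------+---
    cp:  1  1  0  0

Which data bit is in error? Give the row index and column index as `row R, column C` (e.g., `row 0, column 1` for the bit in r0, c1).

Recompute each row's even parity and compare to rp:
  r0: data parity 1, sent rp 0 → mismatch
  r1: data parity 0, sent rp 0 → ok
  r2: data parity 0, sent rp 0 → ok
Recompute each column's even parity and compare to cp:
  c0: data parity 1, sent cp 1 → ok
  c1: data parity 1, sent cp 1 → ok
  c2: data parity 1, sent cp 0 → mismatch
  c3: data parity 0, sent cp 0 → ok
Exactly one row (r0) and one column (c2) fail → the flipped bit is at their intersection.

row 0, column 2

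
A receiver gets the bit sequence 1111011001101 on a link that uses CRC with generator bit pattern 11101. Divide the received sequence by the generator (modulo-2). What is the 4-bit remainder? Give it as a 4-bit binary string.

0100

Modulo-2 division of 1111011001101 by 11101:
  pos 0: 11110 XOR 11101 = 00011
  pos 3: 11110 XOR 11101 = 00011
  pos 6: 11011 XOR 11101 = 00110
  pos 8: 11001 XOR 11101 = 00100
Remainder = 0100 (nonzero — an error is detected).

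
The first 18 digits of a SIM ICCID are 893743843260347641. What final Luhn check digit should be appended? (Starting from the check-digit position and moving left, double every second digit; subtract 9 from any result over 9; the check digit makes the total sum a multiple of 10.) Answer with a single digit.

Partial digits right→left: 1 4 6 7 4 3 0 6 2 3 4 8 3 4 7 3 9 8
Double every second digit counting from the check-digit position (so the 1st, 3rd, 5th, ... of the partial from the right).
  doubled (with −9 where >9): 2 3 8 0 4 8 6 5 9 → sum 45
  kept as-is: 4 7 3 6 3 8 4 3 8 → sum 46
Total = 45 + 46 = 91.
Check digit = (10 − (91 mod 10)) mod 10 = 9.

9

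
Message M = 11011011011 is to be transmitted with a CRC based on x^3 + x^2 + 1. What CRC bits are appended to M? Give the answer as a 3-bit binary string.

Append 3 zeros: 11011011011000. Divide by 1101 (XOR where the leading bit is 1):
  pos 0: 1101 XOR 1101 = 0000
  pos 4: 1011 XOR 1101 = 0110
  pos 5: 1100 XOR 1101 = 0001
  pos 8: 1110 XOR 1101 = 0011
  pos 10: 1100 XOR 1101 = 0001
Remainder (last 3 bits) = 001. This is the CRC / FCS.

001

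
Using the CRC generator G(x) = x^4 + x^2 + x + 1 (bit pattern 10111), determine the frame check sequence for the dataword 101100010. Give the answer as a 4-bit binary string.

Append 4 zeros: 1011000100000. Divide by 10111 (XOR where the leading bit is 1):
  pos 0: 10110 XOR 10111 = 00001
  pos 4: 10010 XOR 10111 = 00101
  pos 6: 10100 XOR 10111 = 00011
Remainder (last 4 bits) = 1100. This is the CRC / FCS.

1100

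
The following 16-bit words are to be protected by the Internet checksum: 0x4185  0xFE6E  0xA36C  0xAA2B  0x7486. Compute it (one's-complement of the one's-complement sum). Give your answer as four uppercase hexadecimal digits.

FDEC

One's-complement addition (fold any carry out of bit 15 back into bit 0):
  0x4185 + 0xFE6E = 0x13FF3 → wrap carry → 0x3FF4
  0x3FF4 + 0xA36C = 0x0E360
  0xE360 + 0xAA2B = 0x18D8B → wrap carry → 0x8D8C
  0x8D8C + 0x7486 = 0x10212 → wrap carry → 0x0213
One's-complement sum = 0x0213.
Checksum = ~0x0213 & 0xFFFF = 0xFDEC.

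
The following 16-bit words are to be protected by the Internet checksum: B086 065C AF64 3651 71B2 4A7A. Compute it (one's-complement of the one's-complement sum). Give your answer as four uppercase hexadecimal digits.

A73A

One's-complement addition (fold any carry out of bit 15 back into bit 0):
  0xB086 + 0x065C = 0x0B6E2
  0xB6E2 + 0xAF64 = 0x16646 → wrap carry → 0x6647
  0x6647 + 0x3651 = 0x09C98
  0x9C98 + 0x71B2 = 0x10E4A → wrap carry → 0x0E4B
  0x0E4B + 0x4A7A = 0x058C5
One's-complement sum = 0x58C5.
Checksum = ~0x58C5 & 0xFFFF = 0xA73A.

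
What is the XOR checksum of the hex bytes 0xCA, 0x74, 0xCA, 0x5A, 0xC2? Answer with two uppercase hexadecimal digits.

XOR the bytes together:
  start with 0xCA
  0xCA ⊕ 0x74 = 0xBE
  0xBE ⊕ 0xCA = 0x74
  0x74 ⊕ 0x5A = 0x2E
  0x2E ⊕ 0xC2 = 0xEC

EC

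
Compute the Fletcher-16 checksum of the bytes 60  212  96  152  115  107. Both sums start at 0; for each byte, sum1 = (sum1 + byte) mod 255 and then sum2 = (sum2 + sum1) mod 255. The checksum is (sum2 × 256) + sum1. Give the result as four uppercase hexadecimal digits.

Running sums (mod 255):
  after byte 0 (60): sum1=60, sum2=60
  after byte 1 (212): sum1=17, sum2=77
  after byte 2 (96): sum1=113, sum2=190
  after byte 3 (152): sum1=10, sum2=200
  after byte 4 (115): sum1=125, sum2=70
  after byte 5 (107): sum1=232, sum2=47
Checksum = sum2·256 + sum1 = 47·256 + 232 = 12264 = 0x2FE8.

2FE8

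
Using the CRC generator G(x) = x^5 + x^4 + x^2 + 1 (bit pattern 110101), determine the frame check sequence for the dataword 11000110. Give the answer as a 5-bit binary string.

Append 5 zeros: 1100011000000. Divide by 110101 (XOR where the leading bit is 1):
  pos 0: 110001 XOR 110101 = 000100
  pos 3: 100100 XOR 110101 = 010001
  pos 4: 100010 XOR 110101 = 010111
  pos 5: 101110 XOR 110101 = 011011
  pos 6: 110110 XOR 110101 = 000011
Remainder (last 5 bits) = 00110. This is the CRC / FCS.

00110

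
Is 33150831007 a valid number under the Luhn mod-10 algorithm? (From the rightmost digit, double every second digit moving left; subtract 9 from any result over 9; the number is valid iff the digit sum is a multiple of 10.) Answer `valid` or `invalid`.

valid

From the right, keep odd positions and double even positions (subtract 9 from any doubled value over 9):
  doubled (positions 2,4,...): 0 2 7 1 6 → sum 16
  kept (positions 1,3,...): 7 0 3 0 1 3 → sum 14
Total = 30.
30 mod 10 = 0, so the number is valid.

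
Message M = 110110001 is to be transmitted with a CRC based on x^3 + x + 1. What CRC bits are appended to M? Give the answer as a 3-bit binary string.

Append 3 zeros: 110110001000. Divide by 1011 (XOR where the leading bit is 1):
  pos 0: 1101 XOR 1011 = 0110
  pos 1: 1101 XOR 1011 = 0110
  pos 2: 1100 XOR 1011 = 0111
  pos 3: 1110 XOR 1011 = 0101
  pos 4: 1010 XOR 1011 = 0001
  pos 7: 1100 XOR 1011 = 0111
  pos 8: 1110 XOR 1011 = 0101
Remainder (last 3 bits) = 101. This is the CRC / FCS.

101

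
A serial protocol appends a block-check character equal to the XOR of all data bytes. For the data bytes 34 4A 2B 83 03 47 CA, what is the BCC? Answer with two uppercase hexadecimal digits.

58

XOR the bytes together:
  start with 0x34
  0x34 ⊕ 0x4A = 0x7E
  0x7E ⊕ 0x2B = 0x55
  0x55 ⊕ 0x83 = 0xD6
  0xD6 ⊕ 0x03 = 0xD5
  0xD5 ⊕ 0x47 = 0x92
  0x92 ⊕ 0xCA = 0x58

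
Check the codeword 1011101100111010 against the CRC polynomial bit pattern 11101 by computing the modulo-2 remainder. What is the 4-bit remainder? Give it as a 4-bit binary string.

0000

Modulo-2 division of 1011101100111010 by 11101:
  pos 0: 10111 XOR 11101 = 01010
  pos 1: 10100 XOR 11101 = 01001
  pos 2: 10011 XOR 11101 = 01110
  pos 3: 11101 XOR 11101 = 00000
  pos 10: 11101 XOR 11101 = 00000
Remainder = 0000 (zero — the frame passes the CRC check).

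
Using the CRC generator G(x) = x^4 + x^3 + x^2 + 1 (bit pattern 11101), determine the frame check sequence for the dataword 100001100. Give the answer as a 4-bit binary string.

1000

Append 4 zeros: 1000011000000. Divide by 11101 (XOR where the leading bit is 1):
  pos 0: 10000 XOR 11101 = 01101
  pos 1: 11011 XOR 11101 = 00110
  pos 3: 11010 XOR 11101 = 00111
  pos 5: 11100 XOR 11101 = 00001
Remainder (last 4 bits) = 1000. This is the CRC / FCS.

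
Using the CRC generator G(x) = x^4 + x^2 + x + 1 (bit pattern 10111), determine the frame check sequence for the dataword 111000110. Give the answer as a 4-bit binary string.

0100

Append 4 zeros: 1110001100000. Divide by 10111 (XOR where the leading bit is 1):
  pos 0: 11100 XOR 10111 = 01011
  pos 1: 10110 XOR 10111 = 00001
  pos 5: 11100 XOR 10111 = 01011
  pos 6: 10110 XOR 10111 = 00001
Remainder (last 4 bits) = 0100. This is the CRC / FCS.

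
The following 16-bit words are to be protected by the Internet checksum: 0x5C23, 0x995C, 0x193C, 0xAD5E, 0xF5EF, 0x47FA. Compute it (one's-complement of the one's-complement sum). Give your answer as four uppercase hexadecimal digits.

05FB

One's-complement addition (fold any carry out of bit 15 back into bit 0):
  0x5C23 + 0x995C = 0x0F57F
  0xF57F + 0x193C = 0x10EBB → wrap carry → 0x0EBC
  0x0EBC + 0xAD5E = 0x0BC1A
  0xBC1A + 0xF5EF = 0x1B209 → wrap carry → 0xB20A
  0xB20A + 0x47FA = 0x0FA04
One's-complement sum = 0xFA04.
Checksum = ~0xFA04 & 0xFFFF = 0x05FB.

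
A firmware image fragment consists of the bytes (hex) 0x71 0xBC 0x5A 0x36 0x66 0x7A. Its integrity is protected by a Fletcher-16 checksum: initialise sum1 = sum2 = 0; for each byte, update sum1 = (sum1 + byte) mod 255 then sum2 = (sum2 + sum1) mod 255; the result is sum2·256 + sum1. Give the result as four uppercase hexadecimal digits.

Running sums (mod 255):
  after byte 0 (0x71): sum1=113, sum2=113
  after byte 1 (0xBC): sum1=46, sum2=159
  after byte 2 (0x5A): sum1=136, sum2=40
  after byte 3 (0x36): sum1=190, sum2=230
  after byte 4 (0x66): sum1=37, sum2=12
  after byte 5 (0x7A): sum1=159, sum2=171
Checksum = sum2·256 + sum1 = 171·256 + 159 = 43935 = 0xAB9F.

AB9F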